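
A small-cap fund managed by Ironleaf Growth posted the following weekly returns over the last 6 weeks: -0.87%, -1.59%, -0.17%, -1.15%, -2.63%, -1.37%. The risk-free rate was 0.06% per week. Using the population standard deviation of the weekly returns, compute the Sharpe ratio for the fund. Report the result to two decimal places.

r̄ = (-0.87 − 1.59 − 0.17 − 1.15 − 2.63 − 1.37) / 6 = -7.780 / 6 = -1.2967%
Σ(r − r̄)² = (-0.87 − (-1.2967))² + (-1.59 − (-1.2967))² + (-0.17 − (-1.2967))² + … = 3.3421
σ = √[3.3421 / 6] = 0.7463%
Sharpe = (r̄ − rf) / σ = (-1.2967 − 0.06) / 0.7463 = -1.3567 / 0.7463 = -1.8179

-1.82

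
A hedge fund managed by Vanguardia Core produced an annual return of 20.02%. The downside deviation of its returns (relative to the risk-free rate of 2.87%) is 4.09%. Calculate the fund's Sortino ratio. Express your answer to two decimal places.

Sortino = (Rp − Rf) / σd = (20.02% − 2.87%) / 4.09% = 17.15% / 4.09% = 4.1932

4.19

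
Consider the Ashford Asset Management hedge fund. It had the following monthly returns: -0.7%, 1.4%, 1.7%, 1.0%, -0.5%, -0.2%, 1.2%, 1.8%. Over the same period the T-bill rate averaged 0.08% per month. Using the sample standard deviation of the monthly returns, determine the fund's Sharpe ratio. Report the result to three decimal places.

0.622

μ = (-0.7 + 1.4 + 1.7 + 1 − 0.5 − 0.2 + 1.2 + 1.8) / 8 = 0.7125%
Sample std dev = √[7.2488 / 7] = 1.0176%
Sharpe = (μ − rf) / σ = (0.7125 − 0.08) / 1.0176 = 0.6325 / 1.0176 = 0.6216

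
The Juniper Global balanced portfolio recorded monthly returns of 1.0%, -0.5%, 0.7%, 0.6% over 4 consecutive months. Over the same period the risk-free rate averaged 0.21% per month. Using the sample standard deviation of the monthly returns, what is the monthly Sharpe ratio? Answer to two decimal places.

Mean return r̄ = 1.80 / 4 = 0.4500%
Σ(r − r̄)² = (1 − 0.4500)² + (-0.5 − 0.4500)² + (0.7 − 0.4500)² + … = 1.2900
sample σ = √(1.2900 / 3) = √0.4300 = 0.6557%
Sharpe = (r̄ − rf) / σ = (0.4500 − 0.21) / 0.6557 = 0.2400 / 0.6557 = 0.3660

0.37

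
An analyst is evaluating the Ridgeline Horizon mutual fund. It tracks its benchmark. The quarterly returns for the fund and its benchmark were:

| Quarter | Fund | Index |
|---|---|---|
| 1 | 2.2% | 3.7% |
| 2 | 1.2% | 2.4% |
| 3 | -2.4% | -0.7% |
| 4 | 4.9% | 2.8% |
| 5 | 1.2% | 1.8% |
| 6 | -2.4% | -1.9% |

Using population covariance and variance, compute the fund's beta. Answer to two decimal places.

r̄p = 0.7833%,  r̄m = 1.3500%
Cov = Σ(rp − r̄p)(rm − r̄m) / 6 = 4.4658
Var(rm) = Σ(rm − r̄m)² / 6 = 3.9492
β = Cov / Var = 4.4658 / 3.9492 = 1.1308

1.13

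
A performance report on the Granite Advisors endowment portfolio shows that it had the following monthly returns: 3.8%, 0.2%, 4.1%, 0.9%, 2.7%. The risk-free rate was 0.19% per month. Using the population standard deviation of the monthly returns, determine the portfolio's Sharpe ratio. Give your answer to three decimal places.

Mean return r̄ = 11.70 / 5 = 2.3400%
Σ(r − r̄)² = 12.0120; population σ = √(12.0120/5) = 1.5500%
Sharpe = (r̄ − rf) / σ = (2.3400 − 0.19) / 1.5500 = 2.1500 / 1.5500 = 1.3871

1.387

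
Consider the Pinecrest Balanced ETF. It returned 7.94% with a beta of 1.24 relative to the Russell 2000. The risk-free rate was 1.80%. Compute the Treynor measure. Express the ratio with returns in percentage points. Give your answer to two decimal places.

Treynor = (Rp − Rf) / β = (7.94% − 1.80%) / 1.24 = 6.14 / 1.24 = 4.9516

4.95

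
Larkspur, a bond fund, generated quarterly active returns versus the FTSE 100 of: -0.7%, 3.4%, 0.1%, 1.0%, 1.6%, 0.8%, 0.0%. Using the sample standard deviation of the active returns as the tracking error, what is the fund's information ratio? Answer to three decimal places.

μ = (-0.7 + 3.4 + 0.1 + 1 + 1.6 + 0.8 + 0) / 7 = 0.8857%
Sample std dev = √[10.7686 / 6] = 1.3397%
IR = μ / tracking error = 0.8857 / 1.3397 = 0.6611

0.661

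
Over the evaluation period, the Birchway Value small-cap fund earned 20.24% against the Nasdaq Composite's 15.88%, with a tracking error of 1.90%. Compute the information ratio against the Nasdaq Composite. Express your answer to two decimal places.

2.29

IR = (Rp − Rb) / TE = (20.24% − 15.88%) / 1.90% = 4.36% / 1.90% = 2.2947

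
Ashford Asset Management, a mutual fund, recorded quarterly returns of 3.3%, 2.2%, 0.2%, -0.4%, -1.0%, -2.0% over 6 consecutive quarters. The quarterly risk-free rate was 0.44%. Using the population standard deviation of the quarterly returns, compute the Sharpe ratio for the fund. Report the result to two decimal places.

-0.03

r̄ = (3.3 + 2.2 + 0.2 − 0.4 − 1 − 2) / 6 = 2.30 / 6 = 0.3833%
Population std dev = √[20.0483 / 6] = 1.8279%
Sharpe = (r̄ − rf) / σ = (0.3833 − 0.44) / 1.8279 = -0.0567 / 1.8279 = -0.0310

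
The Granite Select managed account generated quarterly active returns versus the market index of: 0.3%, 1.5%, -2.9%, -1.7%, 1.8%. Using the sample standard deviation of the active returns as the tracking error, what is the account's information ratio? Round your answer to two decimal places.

μ = (0.3 + 1.5 − 2.9 − 1.7 + 1.8) / 5 = -0.2000%
Σ(r − μ)² = (0.3 − (-0.2000))² + (1.5 − (-0.2000))² + … = 16.6800
sample σ = √(16.6800 / 4) = √4.1700 = 2.0421%
IR = μ / tracking error = -0.2000 / 2.0421 = -0.0979

-0.10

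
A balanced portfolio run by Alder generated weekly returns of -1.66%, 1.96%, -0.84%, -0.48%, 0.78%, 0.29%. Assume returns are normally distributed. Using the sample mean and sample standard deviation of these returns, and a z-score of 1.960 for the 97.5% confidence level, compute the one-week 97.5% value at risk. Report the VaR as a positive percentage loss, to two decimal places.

μ = (-1.66 + 1.96 − 0.84 − 0.48 + 0.78 + 0.29) / 6 = 0.050 / 6 = 0.0083%
Σ(r − μ)² = (-1.66 − 0.0083)² + (1.96 − 0.0083)² + (-0.84 − 0.0083)² + … = 8.2253
sample σ = √(8.2253 / 5) = √1.6451 = 1.2826%
VaR = −(μ − z·σ) = −(0.0083 − 1.960 × 1.2826) = −(-2.5056) = 2.5056%

2.51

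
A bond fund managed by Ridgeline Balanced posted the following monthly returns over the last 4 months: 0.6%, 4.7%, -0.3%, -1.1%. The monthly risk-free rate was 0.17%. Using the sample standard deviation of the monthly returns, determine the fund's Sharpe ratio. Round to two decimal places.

0.31

Mean return r̄ = 3.90 / 4 = 0.9750%
Sample σ = √[Σ(r − r̄)² / 3] = √[19.9475 / 3] = √6.6492 = 2.5786%
Sharpe = (r̄ − rf) / σ = (0.9750 − 0.17) / 2.5786 = 0.8050 / 2.5786 = 0.3122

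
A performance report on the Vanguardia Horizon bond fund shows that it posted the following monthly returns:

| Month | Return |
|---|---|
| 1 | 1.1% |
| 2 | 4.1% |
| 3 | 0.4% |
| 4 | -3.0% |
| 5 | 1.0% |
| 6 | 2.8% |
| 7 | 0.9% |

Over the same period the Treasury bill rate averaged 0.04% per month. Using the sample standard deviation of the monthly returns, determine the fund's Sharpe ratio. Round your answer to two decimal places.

μ = (1.1 + 4.1 + 0.4 − 3 + 1 + 2.8 + 0.9) / 7 = 7.30 / 7 = 1.0429%
Sample σ = √[Σ(r − μ)² / 6] = √[29.2171 / 6] = √4.8695 = 2.2067%
Sharpe = (μ − rf) / σ = (1.0429 − 0.04) / 2.2067 = 1.0029 / 2.2067 = 0.4545

0.45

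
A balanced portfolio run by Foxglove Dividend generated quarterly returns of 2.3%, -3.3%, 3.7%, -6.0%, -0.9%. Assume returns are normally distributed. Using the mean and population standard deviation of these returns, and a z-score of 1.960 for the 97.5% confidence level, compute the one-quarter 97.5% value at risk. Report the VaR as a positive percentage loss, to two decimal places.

μ = (2.3 − 3.3 + 3.7 − 6 − 0.9) / 5 = -0.8400%
Population σ = √[Σ(r − μ)² / 5] = √[63.1520 / 5] = √12.6304 = 3.5539%
VaR = −(μ − z·σ) = −(-0.8400 − 1.960 × 3.5539) = −(-7.8056) = 7.8056%

7.81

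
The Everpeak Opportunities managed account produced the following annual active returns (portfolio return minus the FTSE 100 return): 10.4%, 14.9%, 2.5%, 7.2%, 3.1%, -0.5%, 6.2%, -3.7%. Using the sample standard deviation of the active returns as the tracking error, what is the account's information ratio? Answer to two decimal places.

Mean return μ = 40.10 / 8 = 5.0125%
Σ(r − μ)² = 249.2488; sample σ = √(249.2488/7) = 5.9672%
IR = μ / tracking error = 5.0125 / 5.9672 = 0.8400

0.84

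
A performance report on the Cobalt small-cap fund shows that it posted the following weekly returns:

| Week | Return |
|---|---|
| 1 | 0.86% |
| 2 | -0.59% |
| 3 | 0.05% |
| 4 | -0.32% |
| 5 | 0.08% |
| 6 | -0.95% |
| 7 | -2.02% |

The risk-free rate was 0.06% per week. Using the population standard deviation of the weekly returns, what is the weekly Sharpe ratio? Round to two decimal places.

-0.56

r̄ = (0.86 − 0.59 + 0.05 − 0.32 + 0.08 − 0.95 − 2.02) / 7 = -2.890 / 7 = -0.4129%
Σ(r − r̄)² = (0.86 − (-0.4129))² + (-0.59 − (-0.4129))² + … = 4.9887
σ = √[4.9887 / 7] = 0.8442%
Sharpe = (r̄ − rf) / σ = (-0.4129 − 0.06) / 0.8442 = -0.4729 / 0.8442 = -0.5602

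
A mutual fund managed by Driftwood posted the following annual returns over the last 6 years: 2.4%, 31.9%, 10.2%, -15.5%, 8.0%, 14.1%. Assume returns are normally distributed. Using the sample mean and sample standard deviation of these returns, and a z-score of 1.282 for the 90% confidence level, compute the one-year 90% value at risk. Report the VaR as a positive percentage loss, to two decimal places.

11.30

r̄ = (2.4 + 31.9 + 10.2 − 15.5 + 8 + 14.1) / 6 = 51.10 / 6 = 8.5167%
Sample std dev = √[1195.2683 / 5] = 15.4614%
VaR = −(r̄ − z·σ) = −(8.5167 − 1.282 × 15.4614) = −(-11.3048) = 11.3048%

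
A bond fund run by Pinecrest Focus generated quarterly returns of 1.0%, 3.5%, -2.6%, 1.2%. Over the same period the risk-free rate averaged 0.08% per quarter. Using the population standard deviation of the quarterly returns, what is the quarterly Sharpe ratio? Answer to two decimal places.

r̄ = (1 + 3.5 − 2.6 + 1.2) / 4 = 0.7750%
Σ(r − r̄)² = (1 − 0.7750)² + (3.5 − 0.7750)² + … = 19.0475
σ = √[19.0475 / 4] = 2.1822%
Sharpe = (r̄ − rf) / σ = (0.7750 − 0.08) / 2.1822 = 0.6950 / 2.1822 = 0.3185

0.32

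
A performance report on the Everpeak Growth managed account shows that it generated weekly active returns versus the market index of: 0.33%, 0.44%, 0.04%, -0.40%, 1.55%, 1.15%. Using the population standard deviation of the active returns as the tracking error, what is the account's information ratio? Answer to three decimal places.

r̄ = (0.33 + 0.44 + 0.04 − 0.4 + 1.55 + 1.15) / 6 = 0.5183%
Population σ = √[Σ(r − r̄)² / 6] = √[2.5771 / 6] = √0.4295 = 0.6554%
IR = r̄ / tracking error = 0.5183 / 0.6554 = 0.7908

0.791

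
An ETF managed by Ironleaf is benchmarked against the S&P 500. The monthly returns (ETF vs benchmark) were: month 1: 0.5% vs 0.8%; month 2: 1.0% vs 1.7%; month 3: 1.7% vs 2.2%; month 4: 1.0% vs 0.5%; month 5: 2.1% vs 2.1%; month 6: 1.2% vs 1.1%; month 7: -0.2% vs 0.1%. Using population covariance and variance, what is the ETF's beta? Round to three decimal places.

r̄p = 1.0429%,  r̄m = 1.2143%
Cov = Σ(rp − r̄p)(rm − r̄m) / 7 = 0.4551
Var(rm) = Σ(rm − r̄m)² / 7 = 0.5612
β = Cov / Var = 0.4551 / 0.5612 = 0.8109

0.811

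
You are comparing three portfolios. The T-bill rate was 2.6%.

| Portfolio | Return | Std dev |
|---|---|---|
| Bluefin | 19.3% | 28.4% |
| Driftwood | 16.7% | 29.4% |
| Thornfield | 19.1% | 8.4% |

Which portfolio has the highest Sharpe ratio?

Thornfield

Bluefin: Sharpe ratio = (19.3% − 2.6%) / 28.4% = 0.588
Driftwood: Sharpe ratio = (16.7% − 2.6%) / 29.4% = 0.480
Thornfield: Sharpe ratio = (19.1% − 2.6%) / 8.4% = 1.964
Highest: Thornfield (1.964).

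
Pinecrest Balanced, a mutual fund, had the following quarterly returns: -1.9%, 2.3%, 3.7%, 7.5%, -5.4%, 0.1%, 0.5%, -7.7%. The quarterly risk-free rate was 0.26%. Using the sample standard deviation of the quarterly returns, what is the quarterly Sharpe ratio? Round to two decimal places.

r̄ = (-1.9 + 2.3 + 3.7 + 7.5 − 5.4 + 0.1 + 0.5 − 7.7) / 8 = -0.90 / 8 = -0.1125%
Sample std dev = √[167.4488 / 7] = 4.8909%
Sharpe = (r̄ − rf) / σ = (-0.1125 − 0.26) / 4.8909 = -0.3725 / 4.8909 = -0.0762

-0.08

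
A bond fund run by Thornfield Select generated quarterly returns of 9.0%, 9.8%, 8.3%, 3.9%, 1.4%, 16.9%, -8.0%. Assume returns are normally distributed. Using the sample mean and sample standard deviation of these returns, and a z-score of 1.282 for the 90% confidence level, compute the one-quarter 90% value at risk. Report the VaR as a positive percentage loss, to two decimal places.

r̄ = (9 + 9.8 + 8.3 + 3.9 + 1.4 + 16.9 − 8) / 7 = 5.9000%
Σ(r − r̄)² = 369.0400; sample σ = √(369.0400/6) = 7.8426%
VaR = −(r̄ − z·σ) = −(5.9000 − 1.282 × 7.8426) = −(-4.1542) = 4.1542%

4.15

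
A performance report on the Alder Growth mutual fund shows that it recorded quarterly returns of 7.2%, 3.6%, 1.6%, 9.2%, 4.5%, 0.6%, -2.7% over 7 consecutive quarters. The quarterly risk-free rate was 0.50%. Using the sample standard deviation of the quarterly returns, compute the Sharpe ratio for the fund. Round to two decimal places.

Mean return r̄ = 24.00 / 7 = 3.4286%
Sample std dev = √[97.6143 / 6] = 4.0335%
Sharpe = (r̄ − rf) / σ = (3.4286 − 0.5) / 4.0335 = 2.9286 / 4.0335 = 0.7261

0.73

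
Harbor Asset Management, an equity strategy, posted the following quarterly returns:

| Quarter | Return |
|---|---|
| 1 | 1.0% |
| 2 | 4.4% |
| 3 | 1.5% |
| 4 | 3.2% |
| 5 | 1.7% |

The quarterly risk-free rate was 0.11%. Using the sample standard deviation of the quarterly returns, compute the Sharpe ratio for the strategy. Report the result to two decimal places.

r̄ = (1 + 4.4 + 1.5 + 3.2 + 1.7) / 5 = 2.3600%
Sample σ = √[Σ(r − r̄)² / 4] = √[7.8920 / 4] = √1.9730 = 1.4046%
Sharpe = (r̄ − rf) / σ = (2.3600 − 0.11) / 1.4046 = 2.2500 / 1.4046 = 1.6019

1.60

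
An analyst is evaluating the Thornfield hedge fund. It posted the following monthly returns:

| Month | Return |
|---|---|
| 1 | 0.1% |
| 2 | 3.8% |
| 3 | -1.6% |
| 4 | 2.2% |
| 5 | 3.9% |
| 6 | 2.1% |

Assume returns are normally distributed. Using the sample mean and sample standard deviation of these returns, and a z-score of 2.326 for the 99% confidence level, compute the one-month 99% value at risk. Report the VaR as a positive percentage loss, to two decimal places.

3.25

μ = (0.1 + 3.8 − 1.6 + 2.2 + 3.9 + 2.1) / 6 = 10.50 / 6 = 1.7500%
Σ(r − μ)² = (0.1 − 1.7500)² + (3.8 − 1.7500)² + … = 23.0950
σ = √[23.0950 / 5] = 2.1492%
VaR = −(μ − z·σ) = −(1.7500 − 2.326 × 2.1492) = −(-3.2490) = 3.2490%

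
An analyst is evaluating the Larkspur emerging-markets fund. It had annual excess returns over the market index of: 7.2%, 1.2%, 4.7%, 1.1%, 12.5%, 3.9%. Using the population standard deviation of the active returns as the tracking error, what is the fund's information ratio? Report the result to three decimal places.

r̄ = (7.2 + 1.2 + 4.7 + 1.1 + 12.5 + 3.9) / 6 = 5.1000%
Population σ = √[Σ(r − r̄)² / 6] = √[91.9800 / 6] = √15.3300 = 3.9154%
IR = r̄ / tracking error = 5.1000 / 3.9154 = 1.3025

1.303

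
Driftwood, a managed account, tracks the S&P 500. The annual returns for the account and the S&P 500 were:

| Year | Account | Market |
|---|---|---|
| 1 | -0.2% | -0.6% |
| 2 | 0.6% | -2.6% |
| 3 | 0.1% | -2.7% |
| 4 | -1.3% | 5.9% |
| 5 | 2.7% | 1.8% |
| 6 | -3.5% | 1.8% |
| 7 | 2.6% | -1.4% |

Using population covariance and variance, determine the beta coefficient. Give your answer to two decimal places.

r̄p = 0.1429%,  r̄m = 0.3143%
Cov = Σ(rp − r̄p)(rm − r̄m) / 7 = -2.1106
Var(rm) = Σ(rm − r̄m)² / 7 = 8.1384
β = Cov / Var = -2.1106 / 8.1384 = -0.2593

-0.26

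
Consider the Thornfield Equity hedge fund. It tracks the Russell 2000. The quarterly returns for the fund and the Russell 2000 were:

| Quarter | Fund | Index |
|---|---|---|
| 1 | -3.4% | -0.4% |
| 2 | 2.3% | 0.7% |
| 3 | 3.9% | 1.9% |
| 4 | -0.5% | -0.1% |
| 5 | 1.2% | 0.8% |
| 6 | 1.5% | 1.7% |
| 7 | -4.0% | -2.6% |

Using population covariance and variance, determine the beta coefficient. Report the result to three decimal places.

r̄p = 0.1429%,  r̄m = 0.2857%
Cov = Σ(rp − r̄p)(rm − r̄m) / 7 = 3.4363
Var(rm) = Σ(rm − r̄m)² / 7 = 1.9984
β = Cov / Var = 3.4363 / 1.9984 = 1.7195

1.720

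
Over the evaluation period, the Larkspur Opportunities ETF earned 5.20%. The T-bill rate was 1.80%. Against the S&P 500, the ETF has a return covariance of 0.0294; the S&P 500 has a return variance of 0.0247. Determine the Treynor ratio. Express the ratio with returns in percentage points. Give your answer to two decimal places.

2.86

β = Cov / Var = 0.0294 / 0.0247 = 1.1903
Treynor = (Rp − Rf) / β = (5.20% − 1.80%) / 1.1903 = 3.40 / 1.1903 = 2.8564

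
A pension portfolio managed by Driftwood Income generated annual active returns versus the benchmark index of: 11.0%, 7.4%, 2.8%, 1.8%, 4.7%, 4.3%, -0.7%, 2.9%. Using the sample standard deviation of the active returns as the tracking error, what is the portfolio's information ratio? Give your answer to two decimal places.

1.19

r̄ = (11 + 7.4 + 2.8 + 1.8 + 4.7 + 4.3 − 0.7 + 2.9) / 8 = 4.2750%
Σ(r − r̄)² = (11 − 4.2750)² + (7.4 − 4.2750)² + (2.8 − 4.2750)² + … = 90.1150
sample σ = √(90.1150 / 7) = √12.8736 = 3.5880%
IR = r̄ / tracking error = 4.2750 / 3.5880 = 1.1915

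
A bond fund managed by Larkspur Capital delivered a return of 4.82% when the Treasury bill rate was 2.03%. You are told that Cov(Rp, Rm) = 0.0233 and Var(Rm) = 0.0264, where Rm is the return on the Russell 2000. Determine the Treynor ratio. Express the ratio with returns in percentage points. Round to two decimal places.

3.16

β = Cov / Var = 0.0233 / 0.0264 = 0.8826
Treynor = (Rp − Rf) / β = (4.82% − 2.03%) / 0.8826 = 2.79 / 0.8826 = 3.1611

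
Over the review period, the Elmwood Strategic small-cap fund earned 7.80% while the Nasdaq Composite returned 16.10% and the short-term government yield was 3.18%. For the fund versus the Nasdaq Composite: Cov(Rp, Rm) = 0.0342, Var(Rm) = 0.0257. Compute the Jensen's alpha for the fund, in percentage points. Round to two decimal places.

-12.57

β = Cov / Var = 0.0342 / 0.0257 = 1.3307
E[R] = Rf + β(Rm − Rf) = 3.18% + 1.3307 × (16.10% − 3.18%) = 20.3726%
α = Rp − E[R] = 7.80% − 20.3726% = -12.5726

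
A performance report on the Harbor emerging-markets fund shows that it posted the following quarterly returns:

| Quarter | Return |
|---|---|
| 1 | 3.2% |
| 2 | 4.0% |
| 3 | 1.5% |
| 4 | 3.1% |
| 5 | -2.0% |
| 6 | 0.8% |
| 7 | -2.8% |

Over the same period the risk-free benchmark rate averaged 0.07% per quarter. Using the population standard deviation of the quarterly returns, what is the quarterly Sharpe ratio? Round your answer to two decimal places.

μ = (3.2 + 4 + 1.5 + 3.1 − 2 + 0.8 − 2.8) / 7 = 1.1143%
Population σ = √[Σ(r − μ)² / 7] = √[41.8886 / 7] = √5.9841 = 2.4462%
Sharpe = (μ − rf) / σ = (1.1143 − 0.07) / 2.4462 = 1.0443 / 2.4462 = 0.4269

0.43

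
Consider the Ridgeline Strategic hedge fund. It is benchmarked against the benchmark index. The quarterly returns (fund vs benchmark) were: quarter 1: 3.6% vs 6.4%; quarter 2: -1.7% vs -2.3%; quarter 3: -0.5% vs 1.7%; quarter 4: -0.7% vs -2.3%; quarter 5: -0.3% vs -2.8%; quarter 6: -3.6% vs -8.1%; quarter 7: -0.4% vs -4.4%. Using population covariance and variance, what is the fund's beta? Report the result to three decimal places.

0.419

r̄p = -0.5143%,  r̄m = -1.6857%
Cov = Σ(rp − r̄p)(rm − r̄m) / 7 = 7.6288
Var(rm) = Σ(rm − r̄m)² / 7 = 18.1927
β = Cov / Var = 7.6288 / 18.1927 = 0.4193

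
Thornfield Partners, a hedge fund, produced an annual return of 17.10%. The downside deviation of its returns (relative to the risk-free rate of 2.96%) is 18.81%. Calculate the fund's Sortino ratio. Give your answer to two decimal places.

0.75

Sortino = (Rp − Rf) / σd = (17.10% − 2.96%) / 18.81% = 14.14% / 18.81% = 0.7517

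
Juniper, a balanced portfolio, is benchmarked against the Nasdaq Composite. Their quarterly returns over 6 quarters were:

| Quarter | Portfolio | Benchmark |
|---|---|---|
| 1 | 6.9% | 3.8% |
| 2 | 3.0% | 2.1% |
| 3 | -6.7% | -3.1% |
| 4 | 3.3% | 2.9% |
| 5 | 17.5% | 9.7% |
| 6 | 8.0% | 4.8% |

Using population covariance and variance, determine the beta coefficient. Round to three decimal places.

r̄p = 5.3333%,  r̄m = 3.3667%
Cov = Σ(rp − r̄p)(rm − r̄m) / 6 = 27.2128
Var(rm) = Σ(rm − r̄m)² / 6 = 14.3322
β = Cov / Var = 27.2128 / 14.3322 = 1.8987

1.899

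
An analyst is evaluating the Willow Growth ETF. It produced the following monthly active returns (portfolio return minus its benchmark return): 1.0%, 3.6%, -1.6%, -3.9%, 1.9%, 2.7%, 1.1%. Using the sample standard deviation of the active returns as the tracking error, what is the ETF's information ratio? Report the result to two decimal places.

μ = (1 + 3.6 − 1.6 − 3.9 + 1.9 + 2.7 + 1.1) / 7 = 0.6857%
Σ(r − μ)² = 40.5486; sample σ = √(40.5486/6) = 2.5996%
IR = μ / tracking error = 0.6857 / 2.5996 = 0.2638

0.26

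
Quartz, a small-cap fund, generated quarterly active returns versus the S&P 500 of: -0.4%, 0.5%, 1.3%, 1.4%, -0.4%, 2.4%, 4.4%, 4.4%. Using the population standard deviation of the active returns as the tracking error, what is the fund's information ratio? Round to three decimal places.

0.951

r̄ = (-0.4 + 0.5 + 1.3 + 1.4 − 0.4 + 2.4 + 4.4 + 4.4) / 8 = 13.60 / 8 = 1.7000%
Σ(r − r̄)² = 25.5800; population σ = √(25.5800/8) = 1.7882%
IR = r̄ / tracking error = 1.7000 / 1.7882 = 0.9507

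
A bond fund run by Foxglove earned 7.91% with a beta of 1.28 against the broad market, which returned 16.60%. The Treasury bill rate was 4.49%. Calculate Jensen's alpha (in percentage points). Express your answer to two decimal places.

-12.08

CAPM expected return = Rf + β(Rm − Rf) = 4.49% + 1.28 × (16.60% − 4.49%) = 4.49 + 1.28 × 12.11 = 19.9908%
Jensen's α = Rp − E[R] = 7.91% − 19.9908% = -12.0808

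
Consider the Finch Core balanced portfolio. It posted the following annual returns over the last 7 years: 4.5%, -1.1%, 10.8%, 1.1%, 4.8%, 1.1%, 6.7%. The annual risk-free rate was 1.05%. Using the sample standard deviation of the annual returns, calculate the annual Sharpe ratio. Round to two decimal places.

0.73

Mean return μ = 27.90 / 7 = 3.9857%
Sample σ = √[Σ(r − μ)² / 6] = √[97.2486 / 6] = √16.2081 = 4.0259%
Sharpe = (μ − rf) / σ = (3.9857 − 1.05) / 4.0259 = 2.9357 / 4.0259 = 0.7292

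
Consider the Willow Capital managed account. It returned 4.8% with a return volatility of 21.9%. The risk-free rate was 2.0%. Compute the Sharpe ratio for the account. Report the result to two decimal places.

Sharpe = (Rp − Rf) / σp = (4.8% − 2.0%) / 21.9% = 2.80% / 21.9% = 0.1279

0.13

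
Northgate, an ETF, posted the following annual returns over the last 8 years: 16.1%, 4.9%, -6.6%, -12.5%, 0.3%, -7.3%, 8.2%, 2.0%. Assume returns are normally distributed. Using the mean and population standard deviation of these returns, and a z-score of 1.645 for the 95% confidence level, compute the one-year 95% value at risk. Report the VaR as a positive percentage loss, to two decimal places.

r̄ = (16.1 + 4.9 − 6.6 − 12.5 + 0.3 − 7.3 + 8.2 + 2) / 8 = 5.10 / 8 = 0.6375%
Σ(r − r̄)² = (16.1 − 0.6375)² + (4.9 − 0.6375)² + … = 604.3988
σ = √[604.3988 / 8] = 8.6919%
VaR = −(r̄ − z·σ) = −(0.6375 − 1.645 × 8.6919) = −(-13.6607) = 13.6607%

13.66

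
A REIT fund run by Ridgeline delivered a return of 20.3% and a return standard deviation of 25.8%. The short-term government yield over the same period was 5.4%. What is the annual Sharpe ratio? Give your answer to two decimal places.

Sharpe = (Rp − Rf) / σp = (20.3% − 5.4%) / 25.8% = 14.90% / 25.8% = 0.5775

0.58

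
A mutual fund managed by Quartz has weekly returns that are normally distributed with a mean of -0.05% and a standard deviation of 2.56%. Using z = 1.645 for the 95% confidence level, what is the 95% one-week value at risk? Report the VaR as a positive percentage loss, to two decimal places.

4.26

VaR (as % loss) = −(μ − z·σ) = −(-0.05% − 1.645 × 2.56%) = −(-4.2612%) = 4.2612%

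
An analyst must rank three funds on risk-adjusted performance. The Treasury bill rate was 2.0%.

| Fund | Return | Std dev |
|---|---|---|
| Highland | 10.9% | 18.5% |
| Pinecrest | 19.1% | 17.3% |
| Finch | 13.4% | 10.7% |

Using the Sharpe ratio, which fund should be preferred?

Finch

Highland: Sharpe ratio = (10.9% − 2.0%) / 18.5% = 0.481
Pinecrest: Sharpe ratio = (19.1% − 2.0%) / 17.3% = 0.988
Finch: Sharpe ratio = (13.4% − 2.0%) / 10.7% = 1.065
Highest: Finch (1.065).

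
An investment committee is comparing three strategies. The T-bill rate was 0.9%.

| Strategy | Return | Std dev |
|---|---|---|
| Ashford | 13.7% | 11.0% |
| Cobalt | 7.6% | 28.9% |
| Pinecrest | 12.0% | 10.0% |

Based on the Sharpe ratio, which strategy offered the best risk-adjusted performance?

Ashford

Ashford: Sharpe ratio = (13.7% − 0.9%) / 11.0% = 1.164
Cobalt: Sharpe ratio = (7.6% − 0.9%) / 28.9% = 0.232
Pinecrest: Sharpe ratio = (12.0% − 0.9%) / 10.0% = 1.110
Highest: Ashford (1.164).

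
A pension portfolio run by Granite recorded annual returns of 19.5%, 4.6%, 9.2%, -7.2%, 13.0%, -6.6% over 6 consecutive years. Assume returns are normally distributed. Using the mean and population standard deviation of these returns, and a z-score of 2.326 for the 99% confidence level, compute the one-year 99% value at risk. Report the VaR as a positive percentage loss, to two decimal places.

μ = (19.5 + 4.6 + 9.2 − 7.2 + 13 − 6.6) / 6 = 5.4167%
Σ(r − μ)² = 574.4083; population σ = √(574.4083/6) = 9.7844%
VaR = −(μ − z·σ) = −(5.4167 − 2.326 × 9.7844) = −(-17.3418) = 17.3418%

17.34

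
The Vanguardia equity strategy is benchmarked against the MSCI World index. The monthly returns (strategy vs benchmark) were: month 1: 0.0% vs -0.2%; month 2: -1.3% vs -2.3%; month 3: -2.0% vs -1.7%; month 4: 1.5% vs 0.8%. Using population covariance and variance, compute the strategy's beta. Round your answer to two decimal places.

r̄p = -0.4500%,  r̄m = -0.8500%
Cov = Σ(rp − r̄p)(rm − r̄m) / 4 = 1.5150
Var(rm) = Σ(rm − r̄m)² / 4 = 1.4925
β = Cov / Var = 1.5150 / 1.4925 = 1.0151

1.02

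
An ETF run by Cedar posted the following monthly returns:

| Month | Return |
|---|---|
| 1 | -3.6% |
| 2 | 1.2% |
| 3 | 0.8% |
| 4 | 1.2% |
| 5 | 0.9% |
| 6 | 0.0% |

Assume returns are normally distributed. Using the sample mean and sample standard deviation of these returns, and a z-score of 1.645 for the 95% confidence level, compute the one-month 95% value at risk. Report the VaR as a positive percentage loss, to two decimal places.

μ = (-3.6 + 1.2 + 0.8 + 1.2 + 0.9 + 0) / 6 = 0.0833%
Sample σ = √[Σ(r − μ)² / 5] = √[17.2483 / 5] = √3.4497 = 1.8573%
VaR = −(μ − z·σ) = −(0.0833 − 1.645 × 1.8573) = −(-2.9720) = 2.9720%

2.97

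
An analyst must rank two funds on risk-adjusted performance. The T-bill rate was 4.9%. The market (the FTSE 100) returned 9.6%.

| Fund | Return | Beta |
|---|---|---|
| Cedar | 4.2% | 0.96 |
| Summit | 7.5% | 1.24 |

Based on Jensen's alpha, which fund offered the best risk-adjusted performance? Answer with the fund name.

Summit

Cedar: α = 4.2% − [4.9% + 0.96 × (9.6% − 4.9%)] = -5.212
Summit: α = 7.5% − [4.9% + 1.24 × (9.6% − 4.9%)] = -3.228
Highest: Summit (-3.228).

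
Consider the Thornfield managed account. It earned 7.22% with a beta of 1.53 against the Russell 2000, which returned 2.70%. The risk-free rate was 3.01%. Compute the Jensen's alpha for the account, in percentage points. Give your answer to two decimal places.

CAPM expected return = Rf + β(Rm − Rf) = 3.01% + 1.53 × (2.70% − 3.01%) = 3.01 + 1.53 × -0.31 = 2.5357%
Jensen's α = Rp − E[R] = 7.22% − 2.5357% = 4.6843

4.68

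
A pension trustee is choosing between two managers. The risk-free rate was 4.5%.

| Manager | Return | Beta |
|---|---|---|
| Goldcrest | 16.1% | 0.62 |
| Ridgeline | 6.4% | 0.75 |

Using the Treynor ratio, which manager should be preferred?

Goldcrest

Goldcrest: Treynor = (16.1% − 4.5%) / 0.62 = 18.710
Ridgeline: Treynor = (6.4% − 4.5%) / 0.75 = 2.533
Highest: Goldcrest (18.710).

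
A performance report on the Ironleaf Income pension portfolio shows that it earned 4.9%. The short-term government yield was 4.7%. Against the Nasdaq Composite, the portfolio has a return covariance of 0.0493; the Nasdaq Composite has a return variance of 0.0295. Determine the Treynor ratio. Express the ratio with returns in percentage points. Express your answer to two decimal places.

0.12

β = Cov / Var = 0.0493 / 0.0295 = 1.6712
Treynor = (Rp − Rf) / β = (4.9% − 4.7%) / 1.6712 = 0.20 / 1.6712 = 0.1197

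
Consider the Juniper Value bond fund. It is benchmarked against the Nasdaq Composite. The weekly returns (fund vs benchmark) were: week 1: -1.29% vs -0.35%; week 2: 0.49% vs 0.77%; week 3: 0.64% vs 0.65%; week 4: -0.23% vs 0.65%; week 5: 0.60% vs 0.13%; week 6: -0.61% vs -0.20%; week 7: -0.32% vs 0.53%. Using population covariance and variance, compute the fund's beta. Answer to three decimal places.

r̄p = -0.1029%,  r̄m = 0.3114%
Cov = Σ(rp − r̄p)(rm − r̄m) / 7 = 0.1928
Var(rm) = Σ(rm − r̄m)² / 7 = 0.1742
β = Cov / Var = 0.1928 / 0.1742 = 1.1068

1.107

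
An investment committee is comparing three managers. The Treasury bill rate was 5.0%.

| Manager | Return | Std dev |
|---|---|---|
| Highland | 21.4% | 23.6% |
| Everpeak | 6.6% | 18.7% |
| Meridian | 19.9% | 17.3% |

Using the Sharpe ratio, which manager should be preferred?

Highland: Sharpe ratio = (21.4% − 5.0%) / 23.6% = 0.695
Everpeak: Sharpe ratio = (6.6% − 5.0%) / 18.7% = 0.086
Meridian: Sharpe ratio = (19.9% − 5.0%) / 17.3% = 0.861
Highest: Meridian (0.861).

Meridian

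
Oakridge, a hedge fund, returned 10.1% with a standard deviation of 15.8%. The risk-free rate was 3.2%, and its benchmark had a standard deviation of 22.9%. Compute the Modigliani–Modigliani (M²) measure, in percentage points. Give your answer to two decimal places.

13.20

Sharpe = (Rp − Rf) / σp = (10.1% − 3.2%) / 15.8% = 0.4367
M² = Rf + Sharpe × σm = 3.2% + 0.4367 × 22.9% = 13.2004%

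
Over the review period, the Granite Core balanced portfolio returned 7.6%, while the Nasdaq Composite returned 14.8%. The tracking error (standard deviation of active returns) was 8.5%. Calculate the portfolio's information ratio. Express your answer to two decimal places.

-0.85

IR = (Rp − Rb) / TE = (7.6% − 14.8%) / 8.5% = -7.20% / 8.5% = -0.8471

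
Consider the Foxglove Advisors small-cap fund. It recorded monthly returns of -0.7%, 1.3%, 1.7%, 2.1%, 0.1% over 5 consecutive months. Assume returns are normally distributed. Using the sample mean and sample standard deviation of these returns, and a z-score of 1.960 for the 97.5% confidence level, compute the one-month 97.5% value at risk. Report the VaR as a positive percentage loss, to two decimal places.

1.39

r̄ = (-0.7 + 1.3 + 1.7 + 2.1 + 0.1) / 5 = 4.50 / 5 = 0.9000%
Sample σ = √[Σ(r − r̄)² / 4] = √[5.4400 / 4] = √1.3600 = 1.1662%
VaR = −(r̄ − z·σ) = −(0.9000 − 1.960 × 1.1662) = −(-1.3858) = 1.3858%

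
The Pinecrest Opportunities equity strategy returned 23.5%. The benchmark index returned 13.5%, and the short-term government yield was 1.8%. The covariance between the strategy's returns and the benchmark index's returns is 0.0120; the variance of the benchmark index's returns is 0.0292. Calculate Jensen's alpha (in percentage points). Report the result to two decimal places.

β = Cov / Var = 0.0120 / 0.0292 = 0.4110
E[R] = Rf + β(Rm − Rf) = 1.8% + 0.4110 × (13.5% − 1.8%) = 6.6087%
α = Rp − E[R] = 23.5% − 6.6087% = 16.8913

16.89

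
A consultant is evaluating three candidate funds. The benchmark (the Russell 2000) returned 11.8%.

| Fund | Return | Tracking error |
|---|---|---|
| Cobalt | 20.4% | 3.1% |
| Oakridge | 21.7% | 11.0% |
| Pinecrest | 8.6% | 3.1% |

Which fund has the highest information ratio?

Cobalt: IR = (20.4% − 11.8%) / 3.1% = 2.774
Oakridge: IR = (21.7% − 11.8%) / 11.0% = 0.900
Pinecrest: IR = (8.6% − 11.8%) / 3.1% = -1.032
Highest: Cobalt (2.774).

Cobalt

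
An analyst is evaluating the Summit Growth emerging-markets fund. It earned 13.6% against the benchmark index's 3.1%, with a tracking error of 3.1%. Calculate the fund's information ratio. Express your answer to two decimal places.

IR = (Rp − Rb) / TE = (13.6% − 3.1%) / 3.1% = 10.50% / 3.1% = 3.3871

3.39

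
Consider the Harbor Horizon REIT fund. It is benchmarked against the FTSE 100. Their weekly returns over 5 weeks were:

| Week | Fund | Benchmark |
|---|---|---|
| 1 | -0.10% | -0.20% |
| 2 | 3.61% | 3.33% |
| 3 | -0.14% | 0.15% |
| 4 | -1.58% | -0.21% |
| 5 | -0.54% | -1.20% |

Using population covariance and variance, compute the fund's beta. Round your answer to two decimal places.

r̄p = 0.2500%,  r̄m = 0.3740%
Cov = Σ(rp − r̄p)(rm − r̄m) / 5 = 2.5065
Var(rm) = Σ(rm − r̄m)² / 5 = 2.3872
β = Cov / Var = 2.5065 / 2.3872 = 1.0500

1.05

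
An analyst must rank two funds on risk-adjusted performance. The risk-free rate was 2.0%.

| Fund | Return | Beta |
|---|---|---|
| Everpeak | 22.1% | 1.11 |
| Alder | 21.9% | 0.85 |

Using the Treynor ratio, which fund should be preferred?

Alder

Everpeak: Treynor = (22.1% − 2.0%) / 1.11 = 18.108
Alder: Treynor = (21.9% − 2.0%) / 0.85 = 23.412
Highest: Alder (23.412).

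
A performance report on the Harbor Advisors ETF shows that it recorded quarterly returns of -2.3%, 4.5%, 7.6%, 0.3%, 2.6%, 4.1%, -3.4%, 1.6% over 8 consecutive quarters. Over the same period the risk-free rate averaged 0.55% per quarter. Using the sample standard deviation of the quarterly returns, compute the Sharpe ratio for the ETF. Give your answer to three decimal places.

r̄ = (-2.3 + 4.5 + 7.6 + 0.3 + 2.6 + 4.1 − 3.4 + 1.6) / 8 = 15.00 / 8 = 1.8750%
Sample std dev = √[92.9550 / 7] = 3.6441%
Sharpe = (r̄ − rf) / σ = (1.8750 − 0.55) / 3.6441 = 1.3250 / 3.6441 = 0.3636

0.364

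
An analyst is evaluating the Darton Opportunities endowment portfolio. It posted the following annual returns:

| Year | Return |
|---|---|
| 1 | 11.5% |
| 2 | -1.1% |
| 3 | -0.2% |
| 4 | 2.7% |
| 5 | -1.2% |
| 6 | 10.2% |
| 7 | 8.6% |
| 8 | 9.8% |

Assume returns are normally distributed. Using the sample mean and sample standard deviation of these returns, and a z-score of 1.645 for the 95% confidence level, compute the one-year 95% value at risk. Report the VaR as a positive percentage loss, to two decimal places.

4.04

r̄ = (11.5 − 1.1 − 0.2 + 2.7 − 1.2 + 10.2 + 8.6 + 9.8) / 8 = 40.30 / 8 = 5.0375%
Sample std dev = √[213.2588 / 7] = 5.5196%
VaR = −(r̄ − z·σ) = −(5.0375 − 1.645 × 5.5196) = −(-4.0422) = 4.0422%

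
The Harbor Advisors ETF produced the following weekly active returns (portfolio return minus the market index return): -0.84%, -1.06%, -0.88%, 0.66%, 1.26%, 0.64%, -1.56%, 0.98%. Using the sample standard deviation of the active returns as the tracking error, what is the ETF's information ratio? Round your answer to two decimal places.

-0.09

Mean return r̄ = -0.800 / 8 = -0.1000%
Σ(r − r̄)² = 8.3504; sample σ = √(8.3504/7) = 1.0922%
IR = r̄ / tracking error = -0.1000 / 1.0922 = -0.0916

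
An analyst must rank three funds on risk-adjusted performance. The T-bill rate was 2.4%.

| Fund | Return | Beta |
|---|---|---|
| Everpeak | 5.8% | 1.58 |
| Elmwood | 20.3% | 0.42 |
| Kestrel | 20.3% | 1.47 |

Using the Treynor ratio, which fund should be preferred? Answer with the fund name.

Elmwood

Everpeak: Treynor = (5.8% − 2.4%) / 1.58 = 2.152
Elmwood: Treynor = (20.3% − 2.4%) / 0.42 = 42.619
Kestrel: Treynor = (20.3% − 2.4%) / 1.47 = 12.177
Highest: Elmwood (42.619).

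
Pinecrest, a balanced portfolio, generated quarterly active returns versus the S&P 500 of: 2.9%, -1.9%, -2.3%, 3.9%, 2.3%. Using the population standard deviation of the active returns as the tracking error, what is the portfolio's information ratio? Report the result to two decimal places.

0.38

Mean return μ = 4.90 / 5 = 0.9800%
Population std dev = √[33.0080 / 5] = 2.5694%
IR = μ / tracking error = 0.9800 / 2.5694 = 0.3814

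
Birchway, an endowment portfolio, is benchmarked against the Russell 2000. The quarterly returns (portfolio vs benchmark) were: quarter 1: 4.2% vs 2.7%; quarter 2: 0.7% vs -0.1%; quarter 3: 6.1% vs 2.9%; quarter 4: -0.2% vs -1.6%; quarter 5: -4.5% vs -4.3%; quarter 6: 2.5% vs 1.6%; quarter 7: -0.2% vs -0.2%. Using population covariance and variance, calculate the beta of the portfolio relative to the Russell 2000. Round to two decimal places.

r̄p = 1.2286%,  r̄m = 0.1429%
Cov = Σ(rp − r̄p)(rm − r̄m) / 7 = 7.3488
Var(rm) = Σ(rm − r̄m)² / 7 = 5.6024
β = Cov / Var = 7.3488 / 5.6024 = 1.3117

1.31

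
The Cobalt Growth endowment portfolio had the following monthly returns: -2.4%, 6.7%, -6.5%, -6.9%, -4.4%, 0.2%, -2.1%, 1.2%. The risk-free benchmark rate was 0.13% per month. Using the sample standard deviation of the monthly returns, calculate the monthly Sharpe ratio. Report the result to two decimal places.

μ = (-2.4 + 6.7 − 6.5 − 6.9 − 4.4 + 0.2 − 2.1 + 1.2) / 8 = -14.20 / 8 = -1.7750%
Σ(r − μ)² = (-2.4 − (-1.7750))² + (6.7 − (-1.7750))² + (-6.5 − (-1.7750))² + … = 140.5550
sample σ = √(140.5550 / 7) = √20.0793 = 4.4810%
Sharpe = (μ − rf) / σ = (-1.7750 − 0.13) / 4.4810 = -1.9050 / 4.4810 = -0.4251

-0.43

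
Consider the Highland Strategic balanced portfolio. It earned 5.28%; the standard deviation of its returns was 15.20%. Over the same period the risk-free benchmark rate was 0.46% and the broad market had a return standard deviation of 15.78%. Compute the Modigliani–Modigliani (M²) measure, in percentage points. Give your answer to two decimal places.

Sharpe = (Rp − Rf) / σp = (5.28% − 0.46%) / 15.20% = 0.3171
M² = Rf + Sharpe × σm = 0.46% + 0.3171 × 15.78% = 5.4638%

5.46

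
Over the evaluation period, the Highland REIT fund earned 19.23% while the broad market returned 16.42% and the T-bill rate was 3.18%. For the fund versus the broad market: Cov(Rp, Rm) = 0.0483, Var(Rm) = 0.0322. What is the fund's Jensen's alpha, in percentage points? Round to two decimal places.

-3.81

β = Cov / Var = 0.0483 / 0.0322 = 1.5000
E[R] = Rf + β(Rm − Rf) = 3.18% + 1.5000 × (16.42% − 3.18%) = 23.0400%
α = Rp − E[R] = 19.23% − 23.0400% = -3.8100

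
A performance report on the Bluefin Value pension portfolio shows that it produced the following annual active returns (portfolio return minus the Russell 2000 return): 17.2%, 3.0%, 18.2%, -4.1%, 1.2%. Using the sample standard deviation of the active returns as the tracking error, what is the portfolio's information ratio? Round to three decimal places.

r̄ = (17.2 + 3 + 18.2 − 4.1 + 1.2) / 5 = 35.50 / 5 = 7.1000%
Σ(r − r̄)² = (17.2 − 7.1000)² + (3 − 7.1000)² + … = 402.2800
sample σ = √(402.2800 / 4) = √100.5700 = 10.0285%
IR = r̄ / tracking error = 7.1000 / 10.0285 = 0.7080

0.708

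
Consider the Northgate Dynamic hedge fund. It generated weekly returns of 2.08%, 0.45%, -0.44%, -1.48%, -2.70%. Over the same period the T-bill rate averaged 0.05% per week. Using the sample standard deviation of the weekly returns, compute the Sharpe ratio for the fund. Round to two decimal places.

-0.26

r̄ = (2.08 + 0.45 − 0.44 − 1.48 − 2.7) / 5 = -2.090 / 5 = -0.4180%
Sample std dev = √[13.3293 / 4] = 1.8255%
Sharpe = (r̄ − rf) / σ = (-0.4180 − 0.05) / 1.8255 = -0.4680 / 1.8255 = -0.2564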